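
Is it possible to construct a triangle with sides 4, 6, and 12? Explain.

No.
The triangle inequality is violated: 4 + 6 = 10 ≤ 12.
These lengths cannot form a triangle.

No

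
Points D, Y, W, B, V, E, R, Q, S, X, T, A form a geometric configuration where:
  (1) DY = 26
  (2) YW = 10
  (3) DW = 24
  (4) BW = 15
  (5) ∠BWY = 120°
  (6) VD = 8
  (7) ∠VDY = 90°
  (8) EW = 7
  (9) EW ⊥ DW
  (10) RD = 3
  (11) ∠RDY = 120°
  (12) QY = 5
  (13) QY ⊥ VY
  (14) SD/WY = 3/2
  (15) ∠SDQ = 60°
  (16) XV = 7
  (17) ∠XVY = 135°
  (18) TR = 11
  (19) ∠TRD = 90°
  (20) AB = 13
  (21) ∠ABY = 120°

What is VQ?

Step 1: By the law of cosines on triangle VDY: VY² = 8² + 26² − 2·8·26·cos(90°) = 740, so VY = 2·√185.
Step 2: By the law of cosines on triangle VYQ: VQ² = (2·√185)² + 5² − 2·2·√185·5·cos(90°) = 765, so VQ = 3·√85.

Therefore, the length of VQ = 3·√85.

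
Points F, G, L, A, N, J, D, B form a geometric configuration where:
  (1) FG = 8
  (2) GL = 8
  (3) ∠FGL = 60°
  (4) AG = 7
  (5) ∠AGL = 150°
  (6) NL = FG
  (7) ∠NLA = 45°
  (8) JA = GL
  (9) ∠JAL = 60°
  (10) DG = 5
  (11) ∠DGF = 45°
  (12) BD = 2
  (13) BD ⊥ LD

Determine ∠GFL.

Step 1: By the law of cosines on triangle FGL: FL² = 8² + 8² − 2·8·8·cos(60°) = 64, so FL = 8.
Step 2: By the inverse law of cosines on triangle GFL: cos(∠GFL) = (8² + 8² − 8²) / (2·8·8) = 64/128 = 0.5, so ∠GFL = 60°.

Therefore, the measure of angle ∠GFL = 60°.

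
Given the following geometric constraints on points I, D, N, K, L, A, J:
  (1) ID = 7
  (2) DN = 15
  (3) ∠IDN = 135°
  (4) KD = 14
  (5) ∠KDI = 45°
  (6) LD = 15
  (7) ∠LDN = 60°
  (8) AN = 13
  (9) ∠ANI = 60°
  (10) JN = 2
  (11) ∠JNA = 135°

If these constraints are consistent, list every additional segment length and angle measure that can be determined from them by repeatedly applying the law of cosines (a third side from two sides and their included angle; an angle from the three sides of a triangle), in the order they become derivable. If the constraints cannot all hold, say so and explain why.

The constraints are consistent. Derivable facts, in order:
After 1 step:
- AJ ≈ 14.48
- IK ≈ 10.32
- IN ≈ 20.55
- NL = 15
After 2 steps:
- IA ≈ 18.01
- ∠AJN = 39.4°
- ∠DIK = 106.32°
- ∠DIN = 31.07°
- ∠DKI = 28.68°
- ∠DLN = 60°
- ∠DNI = 13.93°
- ∠DNL = 60°
- ∠JAN = 5.6°
After 3 steps:
- ∠AIN = 38.7°
- ∠IAN = 81.3°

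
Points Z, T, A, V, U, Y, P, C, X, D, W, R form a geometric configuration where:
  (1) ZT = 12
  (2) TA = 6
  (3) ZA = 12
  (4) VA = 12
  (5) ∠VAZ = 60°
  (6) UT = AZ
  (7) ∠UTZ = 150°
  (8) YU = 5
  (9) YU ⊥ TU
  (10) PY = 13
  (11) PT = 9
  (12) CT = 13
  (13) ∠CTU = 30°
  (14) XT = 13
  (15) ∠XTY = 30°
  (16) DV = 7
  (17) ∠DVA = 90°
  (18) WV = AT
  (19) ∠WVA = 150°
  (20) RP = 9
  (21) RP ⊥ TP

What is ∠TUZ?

From the given relations: UT = AZ = 12.
Step 1: By the law of cosines on triangle UTZ: UZ² = 12² + 12² − 2·12·12·cos(150°) = 537.42, so UZ ≈ 23.18.
Step 2: By the inverse law of cosines on triangle TUZ: cos(∠TUZ) = (12² + 23.18² − 12²) / (2·12·23.18) = 537.42/556.37 = 0.9659, so ∠TUZ = 15°.

Therefore, the measure of angle ∠TUZ = 15°.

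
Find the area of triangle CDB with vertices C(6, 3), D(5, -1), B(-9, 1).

The Shoelace formula computes the area from vertex coordinates by summing cross products.
For vertices (6,3), (5,-1), (-9,1):
Signed sum = 6*-1 - 5*3 + 5*1 - -9*-1 + -9*3 - 6*1
= -21 + -4 + -33 = -58
Area = (1/2)|-58| = 29.

29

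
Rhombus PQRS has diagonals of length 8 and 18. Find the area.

Area = (8 * 18) / 2 = 144 / 2 = 72

72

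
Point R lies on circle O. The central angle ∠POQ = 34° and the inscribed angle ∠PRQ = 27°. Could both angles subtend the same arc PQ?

By the inscribed angle theorem, the inscribed angle for a central angle of 34° should be 34° / 2 = 17°.
The given inscribed angle is 27°, which does not equal 17°.
Therefore, no, they do not correspond to the same arc.

No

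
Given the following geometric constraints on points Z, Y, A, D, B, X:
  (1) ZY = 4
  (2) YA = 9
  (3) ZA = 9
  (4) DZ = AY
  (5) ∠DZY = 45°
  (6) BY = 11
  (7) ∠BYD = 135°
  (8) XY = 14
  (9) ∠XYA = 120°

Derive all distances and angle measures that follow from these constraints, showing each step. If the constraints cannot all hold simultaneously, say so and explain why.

The constraints are consistent.

From the given relations:
  DZ = AY = 9

Step 1: From YZ = 4, ZD = 9, and ∠YZD = 45°, by the law of cosines:
  YD² = YZ² + ZD² - 2·YZ·ZD·cos(45°) = 16 + 81 - 50.91 = 46.09
  YD ≈ 6.79

Step 2: From AY = 9, YX = 14, and ∠AYX = 120°, by the law of cosines:
  AX² = AY² + YX² - 2·AY·YX·cos(120°) = 81 + 196 + 126 = 403
  AX ≈ 20.07

Step 3: From ZA = 9, ZY = 4, AY = 9, by the inverse law of cosines:
  cos(∠AZY) = (ZA² + ZY² - AY²) / (2·ZA·ZY)
  ∠AZY = 77.16°

Step 4: From YA = 9, YZ = 4, AZ = 9, by the inverse law of cosines:
  cos(∠AYZ) = (YA² + YZ² - AZ²) / (2·YA·YZ)
  ∠AYZ = 77.16°

Step 5: From AY = 9, AZ = 9, YZ = 4, by the inverse law of cosines:
  cos(∠YAZ) = (AY² + AZ² - YZ²) / (2·AY·AZ)
  ∠YAZ = 25.68°

Step 6: From DY = 6.79, YB = 11, and ∠DYB = 135°, by the law of cosines:
  DB² = DY² + YB² - 2·DY·YB·cos(135°) = 46.09 + 121 + 105.6 = 272.7
  DB ≈ 16.51

Step 7: From YD = 6.79, YZ = 4, DZ = 9, by the inverse law of cosines:
  cos(∠DYZ) = (YD² + YZ² - DZ²) / (2·YD·YZ)
  ∠DYZ = 110.38°

Step 8: From AX = 20.07, AY = 9, XY = 14, by the inverse law of cosines:
  cos(∠XAY) = (AX² + AY² - XY²) / (2·AX·AY)
  ∠XAY = 37.15°

Step 9: From DY = 6.79, DZ = 9, YZ = 4, by the inverse law of cosines:
  cos(∠YDZ) = (DY² + DZ² - YZ²) / (2·DY·DZ)
  ∠YDZ = 24.62°

Step 10: From XA = 20.07, XY = 14, AY = 9, by the inverse law of cosines:
  cos(∠AXY) = (XA² + XY² - AY²) / (2·XA·XY)
  ∠AXY = 22.85°

Step 11: From DB = 16.51, DY = 6.79, BY = 11, by the inverse law of cosines:
  cos(∠BDY) = (DB² + DY² - BY²) / (2·DB·DY)
  ∠BDY = 28.1°

Step 12: From BD = 16.51, BY = 11, DY = 6.79, by the inverse law of cosines:
  cos(∠DBY) = (BD² + BY² - DY²) / (2·BD·BY)
  ∠DBY = 16.9°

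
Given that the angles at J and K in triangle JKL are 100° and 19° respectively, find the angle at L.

angle L = 180 - 100 - 19 = 61 degrees.

61 degrees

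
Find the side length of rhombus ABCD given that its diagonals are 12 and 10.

Half-diagonals are 6 and 5. side = sqrt(6^2 + 5^2) = sqrt(61)

sqrt(61)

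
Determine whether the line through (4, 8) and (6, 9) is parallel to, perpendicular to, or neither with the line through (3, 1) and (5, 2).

Slope of line 1: m1 = (9 - 8)/(6 - 4) = 1/2 = 1/2
Slope of line 2: m2 = (2 - 1)/(5 - 3) = 1/2 = 1/2
Two lines are parallel if and only if they have equal slopes (or both are vertical).
Here m1 = m2 = 1/2, confirming the lines are parallel.

Parallel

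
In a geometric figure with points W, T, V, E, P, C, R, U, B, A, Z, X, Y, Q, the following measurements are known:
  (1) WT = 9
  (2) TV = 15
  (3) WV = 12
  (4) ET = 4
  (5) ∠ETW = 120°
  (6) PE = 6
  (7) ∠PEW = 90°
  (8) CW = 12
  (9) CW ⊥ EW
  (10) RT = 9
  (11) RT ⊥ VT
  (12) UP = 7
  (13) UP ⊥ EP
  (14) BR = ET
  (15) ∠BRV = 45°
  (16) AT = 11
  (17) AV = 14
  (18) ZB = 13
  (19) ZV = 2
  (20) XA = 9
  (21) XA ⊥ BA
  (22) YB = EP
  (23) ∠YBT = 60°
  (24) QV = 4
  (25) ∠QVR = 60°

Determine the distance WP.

Step 1: By the law of cosines on triangle ETW: EW² = 4² + 9² − 2·4·9·cos(120°) = 133, so EW = √133.
Step 2: By the law of cosines on triangle WEP: WP² = √133² + 6² − 2·√133·6·cos(90°) = 169, so WP = 13.

Therefore, the length of WP = 13.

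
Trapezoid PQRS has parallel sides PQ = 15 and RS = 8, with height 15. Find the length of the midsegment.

The midsegment (median) of a trapezoid connects the midpoints of the non-parallel sides.
Its length is the average of the two bases: (15 + 8) / 2 = 23/2.

23/2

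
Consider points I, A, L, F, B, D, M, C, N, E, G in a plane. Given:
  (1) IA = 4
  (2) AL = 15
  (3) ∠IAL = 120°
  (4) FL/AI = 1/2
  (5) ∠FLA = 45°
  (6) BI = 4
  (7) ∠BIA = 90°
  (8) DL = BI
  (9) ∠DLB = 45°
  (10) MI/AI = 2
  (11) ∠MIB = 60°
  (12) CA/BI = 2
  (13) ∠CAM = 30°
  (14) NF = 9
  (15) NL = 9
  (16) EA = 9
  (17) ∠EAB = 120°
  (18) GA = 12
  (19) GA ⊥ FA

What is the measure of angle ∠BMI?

From the given relations: MI = 2·AI = 2·4 = 8.
Step 1: By the law of cosines on triangle MIB: MB² = 8² + 4² − 2·8·4·cos(60°) = 48, so MB = 4·√3.
Step 2: By the inverse law of cosines on triangle BMI: cos(∠BMI) = ((4·√3)² + 8² − 4²) / (2·4·√3·8) = 96/110.85 = 0.866, so ∠BMI = 30°.

Therefore, the measure of angle ∠BMI = 30°.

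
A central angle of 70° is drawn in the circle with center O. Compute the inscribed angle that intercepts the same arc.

By the inscribed angle theorem, the inscribed angle is half the central angle.
Inscribed angle = 70° / 2 = 35°

35°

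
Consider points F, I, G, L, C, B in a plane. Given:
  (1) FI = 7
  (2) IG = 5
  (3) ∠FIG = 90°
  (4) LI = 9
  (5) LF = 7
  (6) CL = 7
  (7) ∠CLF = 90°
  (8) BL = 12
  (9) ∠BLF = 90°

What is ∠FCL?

Step 1: By the law of cosines on triangle CLF: CF² = 7² + 7² − 2·7·7·cos(90°) = 98, so CF = 7·√2.
Step 2: By the inverse law of cosines on triangle FCL: cos(∠FCL) = ((7·√2)² + 7² − 7²) / (2·7·√2·7) = 98/138.59 = 0.7071, so ∠FCL = 45°.

Therefore, the measure of angle ∠FCL = 45°.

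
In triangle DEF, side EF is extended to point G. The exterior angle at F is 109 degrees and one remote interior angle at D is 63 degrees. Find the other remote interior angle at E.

By the exterior angle theorem: exterior angle = sum of remote interior angles.
109 = 63 + angle E
angle E = 109 - 63 = 46 degrees

46 degrees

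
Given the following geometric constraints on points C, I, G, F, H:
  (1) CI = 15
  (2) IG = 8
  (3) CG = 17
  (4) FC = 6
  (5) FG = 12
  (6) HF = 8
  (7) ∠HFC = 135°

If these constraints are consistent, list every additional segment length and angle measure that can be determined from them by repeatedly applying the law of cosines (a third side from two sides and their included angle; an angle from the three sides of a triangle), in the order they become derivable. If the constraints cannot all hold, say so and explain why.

The constraints are consistent. Derivable facts, in order:
After 1 step:
- CH ≈ 12.96
- ∠CFG = 139.2°
- ∠CGF = 13.33°
- ∠CGI = 61.93°
- ∠CIG = 90°
- ∠FCG = 27.47°
- ∠GCI = 28.07°
After 2 steps:
- ∠CHF = 19.11°
- ∠FCH = 25.89°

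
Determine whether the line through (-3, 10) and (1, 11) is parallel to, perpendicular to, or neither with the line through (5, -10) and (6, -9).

Slope of line 1: m1 = (11 - 10)/(1 - -3) = 1/4 = 1/4
Slope of line 2: m2 = (-9 - -10)/(6 - 5) = 1/1 = 1
For parallel lines we need equal slopes: 1/4 != 1.
For perpendicular lines we need m1*m2 = -1: (1/4)(1) = 1/4 != -1.
Since neither condition holds, the lines are neither parallel nor perpendicular.

Neither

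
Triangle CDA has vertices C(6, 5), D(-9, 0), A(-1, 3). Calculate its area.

The Shoelace formula computes the area from vertex coordinates by summing cross products.
For vertices (6,5), (-9,0), (-1,3):
Signed sum = 6*0 - -9*5 + -9*3 - -1*0 + -1*5 - 6*3
= 45 + -27 + -23 = -5
Area = (1/2)|-5| = 5/2.

5/2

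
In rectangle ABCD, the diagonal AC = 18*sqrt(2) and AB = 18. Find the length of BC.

The diagonal of a rectangle forms a right triangle with the two sides.
Rearranging the Pythagorean theorem: missing side = sqrt(d^2 - known^2).
= sqrt(648 - 324) = sqrt(324) = 18.

18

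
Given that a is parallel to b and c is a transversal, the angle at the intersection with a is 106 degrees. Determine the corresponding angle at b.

Corresponding angles formed by parallel lines and a transversal are equal.
The given angle is 106 degrees.
The corresponding angle = 106 degrees.

106 degrees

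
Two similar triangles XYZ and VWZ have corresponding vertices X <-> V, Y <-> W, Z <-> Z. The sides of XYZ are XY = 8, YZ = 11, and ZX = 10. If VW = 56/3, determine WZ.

Since the triangles are similar, the ratio of corresponding sides is constant.
Scale factor k = VW / XY = 56/3 / 8 = 7/3
WZ = k * YZ = 7/3 * 11 = 77/3

77/3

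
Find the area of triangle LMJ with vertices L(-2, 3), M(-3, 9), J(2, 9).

Shoelace: Area = (1/2)|-2(9-9) + -3(9-3) + 2(3-9)| = (1/2)(30) = 15

15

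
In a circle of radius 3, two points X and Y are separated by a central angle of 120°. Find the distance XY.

Drop a perpendicular from the center to the chord, bisecting both the chord and the central angle.
Each half-chord = r sin(θ/2) = 3 sin(60°).
The full chord = 2 × 3 × sin(60°) = 3*sqrt(3).

3*sqrt(3)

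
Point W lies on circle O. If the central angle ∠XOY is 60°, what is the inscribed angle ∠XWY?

By the inscribed angle theorem, the inscribed angle is half the central angle.
Inscribed angle = 60° / 2 = 30°

30°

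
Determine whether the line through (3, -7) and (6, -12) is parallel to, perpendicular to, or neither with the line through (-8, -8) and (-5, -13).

Slope of line 1: m1 = (-12 - -7)/(6 - 3) = -5/3 = -5/3
Slope of line 2: m2 = (-13 - -8)/(-5 - -8) = -5/3 = -5/3
m1 = m2, so the lines are parallel.

Parallel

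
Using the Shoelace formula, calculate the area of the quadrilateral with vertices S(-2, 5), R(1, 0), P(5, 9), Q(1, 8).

Using the Shoelace formula for a quadrilateral (vertices in order):
Area = (1/2)|sum of (x_i * y_(i+1) - x_(i+1) * y_i)|
Terms: (-2*0 - 1*5) = -5, (1*9 - 5*0) = 9, (5*8 - 1*9) = 31, (1*5 - -2*8) = 21
Sum = 56
Area = (1/2)(56) = 28

28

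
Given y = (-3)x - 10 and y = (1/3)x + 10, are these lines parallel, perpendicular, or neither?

Slope of line 1: m1 = -3
Slope of line 2: m2 = 1/3
m1 * m2 = (-3) * (1/3) = -1 = -1, so the lines are perpendicular.

Perpendicular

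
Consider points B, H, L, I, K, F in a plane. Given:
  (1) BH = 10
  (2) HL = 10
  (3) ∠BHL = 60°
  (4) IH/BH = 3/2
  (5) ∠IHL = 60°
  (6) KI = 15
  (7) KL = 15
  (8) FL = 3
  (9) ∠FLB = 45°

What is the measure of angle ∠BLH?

Step 1: By the law of cosines on triangle LHB: LB² = 10² + 10² − 2·10·10·cos(60°) = 100, so LB = 10.
Step 2: By the inverse law of cosines on triangle BLH: cos(∠BLH) = (10² + 10² − 10²) / (2·10·10) = 100/200 = 0.5, so ∠BLH = 60°.

Therefore, the measure of angle ∠BLH = 60°.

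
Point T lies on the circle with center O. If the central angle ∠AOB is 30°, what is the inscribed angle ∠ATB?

By the inscribed angle theorem, the inscribed angle is half the central angle.
Inscribed angle = 30° / 2 = 15°

15°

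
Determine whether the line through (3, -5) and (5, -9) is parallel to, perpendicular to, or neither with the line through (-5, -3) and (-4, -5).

Slope of line 1: m1 = (-9 - -5)/(5 - 3) = -4/2 = -2
Slope of line 2: m2 = (-5 - -3)/(-4 - -5) = -2/1 = -2
Two lines are parallel if and only if they have equal slopes (or both are vertical).
Here m1 = m2 = -2, confirming the lines are parallel.

Parallel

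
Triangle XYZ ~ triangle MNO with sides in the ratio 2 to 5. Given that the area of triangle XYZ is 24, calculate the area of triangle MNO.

Area ratio = (2/5)^2 = 4/25. Area of MNO = 24 * 25/4 = 150.

150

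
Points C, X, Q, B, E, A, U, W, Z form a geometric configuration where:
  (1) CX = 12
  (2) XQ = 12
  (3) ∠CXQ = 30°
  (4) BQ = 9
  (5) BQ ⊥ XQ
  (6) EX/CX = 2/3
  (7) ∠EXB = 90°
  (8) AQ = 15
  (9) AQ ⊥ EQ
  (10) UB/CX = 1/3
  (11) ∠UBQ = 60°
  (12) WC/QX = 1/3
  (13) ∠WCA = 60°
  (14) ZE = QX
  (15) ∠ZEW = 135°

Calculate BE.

From the given relations: EX = 2/3·CX = 2/3·12 = 8.
Step 1: By the law of cosines on triangle BQX: BX² = 9² + 12² − 2·9·12·cos(90°) = 225, so BX = 15.
Step 2: By the law of cosines on triangle BXE: BE² = 15² + 8² − 2·15·8·cos(90°) = 289, so BE = 17.

Therefore, the length of BE = 17.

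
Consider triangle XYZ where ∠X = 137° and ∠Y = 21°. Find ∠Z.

angle Z = 180 - 137 - 21 = 22 degrees.

22 degrees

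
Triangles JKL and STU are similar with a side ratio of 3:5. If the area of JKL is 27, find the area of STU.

For similar figures, the area ratio equals the square of the side ratio.
Side ratio (JKL to STU) = 3:5, so area ratio = 3^2:5^2 = 9:25.
If the area of JKL is 27, then the area of STU = 27 * (25/9) = 75.

75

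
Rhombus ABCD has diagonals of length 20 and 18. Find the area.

Area of a rhombus = (d1 * d2) / 2
Area = (20 * 18) / 2
Area = 360 / 2
Area = 180

180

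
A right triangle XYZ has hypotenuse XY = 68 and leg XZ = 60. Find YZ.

Rearranging the Pythagorean theorem to solve for the unknown leg:
leg^2 = hypotenuse^2 - known_leg^2 = 4624 - 3600 = 1024
leg = sqrt(1024) = 32.

32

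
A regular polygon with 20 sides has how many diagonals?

Each of the 20 vertices connects to 17 non-adjacent vertices via diagonals.
Total connections = 20 × 17 = 340, but each diagonal is counted twice.
Number of diagonals = 340 / 2 = 170.

170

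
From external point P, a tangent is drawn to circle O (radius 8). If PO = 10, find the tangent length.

tangent = √(d² - r²) = √(10² - 8²) = √(100 - 64) = √36 = 6

6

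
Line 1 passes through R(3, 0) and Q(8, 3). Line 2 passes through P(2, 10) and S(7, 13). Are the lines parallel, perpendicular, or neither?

Slope of line 1: m1 = (3 - 0)/(8 - 3) = 3/5 = 3/5
Slope of line 2: m2 = (13 - 10)/(7 - 2) = 3/5 = 3/5
m1 = m2, so the lines are parallel.

Parallel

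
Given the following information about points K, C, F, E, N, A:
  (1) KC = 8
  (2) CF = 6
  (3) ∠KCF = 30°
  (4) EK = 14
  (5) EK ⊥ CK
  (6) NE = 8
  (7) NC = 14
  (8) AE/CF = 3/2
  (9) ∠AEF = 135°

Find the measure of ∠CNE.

Step 1: By the law of cosines on triangle CKE: CE² = 8² + 14² − 2·8·14·cos(90°) = 260, so CE = 2·√65.
Step 2: By the inverse law of cosines on triangle CNE: cos(∠CNE) = (14² + 8² − (2·√65)²) / (2·14·8) = 0/224 = 0, so ∠CNE = 90°.

Therefore, the measure of angle ∠CNE = 90°.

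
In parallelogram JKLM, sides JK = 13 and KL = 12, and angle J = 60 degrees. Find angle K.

Consecutive angles are supplementary: angle K = 180 - 60 = 120 degrees.

120 degrees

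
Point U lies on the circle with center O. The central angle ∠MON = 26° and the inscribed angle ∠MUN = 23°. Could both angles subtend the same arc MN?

By the inscribed angle theorem, the inscribed angle for a central angle of 26° should be 26° / 2 = 13°.
The given inscribed angle is 23°, which does not equal 13°.
Therefore, no, they do not correspond to the same arc.

No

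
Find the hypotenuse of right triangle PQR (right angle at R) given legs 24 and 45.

PQ = sqrt(24^2 + 45^2) = sqrt(2601) = 51

51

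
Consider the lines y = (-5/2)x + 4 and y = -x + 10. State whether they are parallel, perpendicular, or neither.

Slope of line 1: m1 = -5/2
Slope of line 2: m2 = -1
m1 != m2 and m1*m2 = 5/2 != -1. Neither.

Neither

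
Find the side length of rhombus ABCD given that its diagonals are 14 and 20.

In a rhombus, the diagonals bisect each other perpendicularly, creating four congruent right triangles.
Each triangle has legs 7 (half of 14) and 10 (half of 20).
The hypotenuse of each right triangle is a side of the rhombus:
side = sqrt(7^2 + 10^2) = sqrt(149)

sqrt(149)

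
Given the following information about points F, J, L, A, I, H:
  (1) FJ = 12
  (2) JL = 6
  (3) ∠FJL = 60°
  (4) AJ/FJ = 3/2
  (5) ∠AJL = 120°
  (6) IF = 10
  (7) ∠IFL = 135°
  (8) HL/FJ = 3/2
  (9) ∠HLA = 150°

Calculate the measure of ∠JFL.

Step 1: By the law of cosines on triangle FJL: FL² = 12² + 6² − 2·12·6·cos(60°) = 108, so FL = 6·√3.
Step 2: By the inverse law of cosines on triangle JFL: cos(∠JFL) = (12² + (6·√3)² − 6²) / (2·12·6·√3) = 216/249.42 = 0.866, so ∠JFL = 30°.

Therefore, the measure of angle ∠JFL = 30°.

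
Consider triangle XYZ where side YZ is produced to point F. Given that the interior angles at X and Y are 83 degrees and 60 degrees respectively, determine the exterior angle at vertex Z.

The interior angle at Z is 180 - 83 - 60 = 37 degrees.
The exterior angle and interior angle at Z are supplementary:
Exterior angle = 180 - 37 = 143 degrees.

143 degrees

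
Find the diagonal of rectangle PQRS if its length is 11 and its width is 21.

A rectangle's diagonal splits it into two right triangles, with the diagonal as the hypotenuse.
By the Pythagorean theorem, d^2 = 11^2 + 21^2 = 562.
Therefore d = sqrt(562).

sqrt(562)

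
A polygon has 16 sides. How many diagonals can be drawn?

Total line segments between 16 vertices = C(16,2) = 120.
Subtract the 16 sides: 120 - 16 = 104 diagonals.

104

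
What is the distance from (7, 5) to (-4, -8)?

d = sqrt((-11)^2 + (-13)^2) = sqrt(290)

sqrt(290)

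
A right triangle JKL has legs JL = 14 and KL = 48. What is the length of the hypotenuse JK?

In a right triangle, the square of the hypotenuse equals the sum of the squares of the two legs.
The legs are 14 and 48, so the hypotenuse = sqrt(196 + 2304) = sqrt(2500) = 50.

50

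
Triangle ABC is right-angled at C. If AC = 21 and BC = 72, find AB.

In a right triangle, the square of the hypotenuse equals the sum of the squares of the two legs.
The legs are 21 and 72, so the hypotenuse = sqrt(441 + 5184) = sqrt(5625) = 75.

75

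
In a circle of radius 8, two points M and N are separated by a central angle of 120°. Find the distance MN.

Drop a perpendicular from the center to the chord, bisecting both the chord and the central angle.
Each half-chord = r sin(θ/2) = 8 sin(60°).
The full chord = 2 × 8 × sin(60°) = 8*sqrt(3).

8*sqrt(3)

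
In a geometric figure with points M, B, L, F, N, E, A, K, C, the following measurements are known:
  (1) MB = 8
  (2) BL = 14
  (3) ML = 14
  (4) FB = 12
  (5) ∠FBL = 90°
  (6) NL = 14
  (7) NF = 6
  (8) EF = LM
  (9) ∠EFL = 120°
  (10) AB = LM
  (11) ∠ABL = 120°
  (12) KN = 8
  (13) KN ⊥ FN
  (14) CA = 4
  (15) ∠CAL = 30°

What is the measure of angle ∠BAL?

From the given relations: AB = LM = 14.
Step 1: By the law of cosines on triangle ABL: AL² = 14² + 14² − 2·14·14·cos(120°) = 588, so AL = 14·√3.
Step 2: By the inverse law of cosines on triangle BAL: cos(∠BAL) = (14² + (14·√3)² − 14²) / (2·14·14·√3) = 588/678.96 = 0.866, so ∠BAL = 30°.

Therefore, the measure of angle ∠BAL = 30°.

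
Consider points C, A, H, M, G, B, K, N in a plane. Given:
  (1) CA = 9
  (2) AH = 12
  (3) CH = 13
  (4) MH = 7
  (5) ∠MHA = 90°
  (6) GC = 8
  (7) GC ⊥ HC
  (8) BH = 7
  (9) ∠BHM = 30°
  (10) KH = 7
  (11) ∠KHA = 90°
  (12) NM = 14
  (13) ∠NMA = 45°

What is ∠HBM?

Step 1: By the law of cosines on triangle BHM: BM² = 7² + 7² − 2·7·7·cos(30°) = 13.13, so BM ≈ 3.62.
Step 2: By the inverse law of cosines on triangle HBM: cos(∠HBM) = (7² + 3.62² − 7²) / (2·7·3.62) = 13.13/50.73 = 0.2588, so ∠HBM = 75°.

Therefore, the measure of angle ∠HBM = 75°.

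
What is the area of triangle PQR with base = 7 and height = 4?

Area = (1/2)(7)(4) = 14

14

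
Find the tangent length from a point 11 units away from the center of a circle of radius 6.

tangent = √(d² - r²) = √(11² - 6²) = √(121 - 36) = √85 = sqrt(85)

sqrt(85)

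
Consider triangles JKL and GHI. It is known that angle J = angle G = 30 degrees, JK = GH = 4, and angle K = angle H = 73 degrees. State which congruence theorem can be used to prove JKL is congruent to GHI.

The given information matches ASA: Two pairs of corresponding angles and the included side are equal (Angle-Side-Angle).

ASA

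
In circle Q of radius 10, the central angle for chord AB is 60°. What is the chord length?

Drop a perpendicular from the center to the chord, bisecting both the chord and the central angle.
Each half-chord = r sin(θ/2) = 10 sin(30°).
The full chord = 2 × 10 × sin(30°) = 10.

10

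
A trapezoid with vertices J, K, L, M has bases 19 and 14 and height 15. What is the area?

Area of a trapezoid = (base1 + base2) * height / 2
Area = (19 + 14) * 15 / 2
Area = 33 * 15 / 2
Area = 495 / 2
Area = 495/2

495/2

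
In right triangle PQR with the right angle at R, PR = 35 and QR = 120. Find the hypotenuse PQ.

By the Pythagorean theorem: PQ^2 = PR^2 + QR^2
PQ^2 = 35^2 + 120^2 = 1225 + 14400 = 15625
PQ = sqrt(15625) = 125

125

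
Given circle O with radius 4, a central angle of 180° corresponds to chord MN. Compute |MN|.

Chord length = 2r sin(θ/2)
= 2 × 4 × sin(180°/2)
= 2 × 4 × sin(90°)
= 8

8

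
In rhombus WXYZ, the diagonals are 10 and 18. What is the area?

Area = (10 * 18) / 2 = 180 / 2 = 90

90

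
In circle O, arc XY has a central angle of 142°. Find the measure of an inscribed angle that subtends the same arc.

By the inscribed angle theorem, the inscribed angle is half the central angle.
Inscribed angle = 142° / 2 = 71°

71°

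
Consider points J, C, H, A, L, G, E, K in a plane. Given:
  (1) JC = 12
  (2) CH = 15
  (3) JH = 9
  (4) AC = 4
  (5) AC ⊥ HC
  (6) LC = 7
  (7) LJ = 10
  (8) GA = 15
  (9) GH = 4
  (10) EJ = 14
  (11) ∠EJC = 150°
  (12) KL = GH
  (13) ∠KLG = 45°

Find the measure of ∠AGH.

Step 1: By the law of cosines on triangle ACH: AH² = 4² + 15² − 2·4·15·cos(90°) = 241, so AH ≈ 15.52.
Step 2: By the inverse law of cosines on triangle AGH: cos(∠AGH) = (15² + 4² − 15.52²) / (2·15·4) = 0/120 = 0, so ∠AGH = 90°.

Therefore, the measure of angle ∠AGH = 90°.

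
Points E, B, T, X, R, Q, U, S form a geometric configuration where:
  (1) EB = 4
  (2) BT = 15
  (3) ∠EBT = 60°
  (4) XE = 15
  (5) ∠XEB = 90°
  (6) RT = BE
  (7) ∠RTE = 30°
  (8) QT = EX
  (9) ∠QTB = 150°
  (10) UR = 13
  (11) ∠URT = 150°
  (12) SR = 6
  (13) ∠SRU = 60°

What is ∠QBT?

From the given relations: QT = EX = 15.
Step 1: By the law of cosines on triangle BTQ: BQ² = 15² + 15² − 2·15·15·cos(150°) = 839.71, so BQ ≈ 28.98.
Step 2: By the inverse law of cosines on triangle QBT: cos(∠QBT) = (28.98² + 15² − 15²) / (2·28.98·15) = 839.71/869.33 = 0.9659, so ∠QBT = 15°.

Therefore, the measure of angle ∠QBT = 15°.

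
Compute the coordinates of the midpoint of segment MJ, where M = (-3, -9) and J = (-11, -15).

The midpoint is the average of the coordinates:
x: (-3 + -11)/2 = -7
y: (-9 + -15)/2 = -12
Midpoint = (-7, -12)

(-7, -12)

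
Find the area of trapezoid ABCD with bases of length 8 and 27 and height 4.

Area = (8 + 27) * 4 / 2 = 140 / 2 = 70

70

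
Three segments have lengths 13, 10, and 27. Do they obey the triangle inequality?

No.
The triangle inequality is violated: 13 + 10 = 23 ≤ 27.
These lengths cannot form a triangle.

No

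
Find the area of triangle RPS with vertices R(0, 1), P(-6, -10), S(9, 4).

Shoelace: Area = (1/2)|0(-10-4) + -6(4-1) + 9(1--10)| = (1/2)(81) = 81/2

81/2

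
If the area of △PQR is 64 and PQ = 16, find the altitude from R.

height = 2 * 64 / 16 = 8

8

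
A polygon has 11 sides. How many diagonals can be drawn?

Each of the 11 vertices connects to 8 non-adjacent vertices via diagonals.
Total connections = 11 × 8 = 88, but each diagonal is counted twice.
Number of diagonals = 88 / 2 = 44.

44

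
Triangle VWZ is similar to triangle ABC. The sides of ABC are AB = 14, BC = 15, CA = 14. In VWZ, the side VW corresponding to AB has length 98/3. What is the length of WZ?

k = 98/3/14 = 7/3. WZ = 7/3 * 15 = 35.

35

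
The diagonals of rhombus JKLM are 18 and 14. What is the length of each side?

Half-diagonals are 9 and 7. side = sqrt(9^2 + 7^2) = sqrt(130)

sqrt(130)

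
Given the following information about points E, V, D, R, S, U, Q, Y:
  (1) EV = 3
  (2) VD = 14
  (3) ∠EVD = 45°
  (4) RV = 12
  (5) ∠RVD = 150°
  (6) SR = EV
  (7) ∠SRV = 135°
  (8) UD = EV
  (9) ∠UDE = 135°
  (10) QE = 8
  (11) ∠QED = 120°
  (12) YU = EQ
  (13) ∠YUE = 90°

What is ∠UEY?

From the given relations: UD = EV = 3; YU = EQ = 8.
Step 1: By the law of cosines on triangle EVD: ED² = 3² + 14² − 2·3·14·cos(45°) = 145.6, so ED ≈ 12.07.
Step 2: By the law of cosines on triangle EDU: EU² = 12.07² + 3² − 2·12.07·3·cos(135°) = 205.8, so EU ≈ 14.35.
Step 3: By the law of cosines on triangle EUY: EY² = 14.35² + 8² − 2·14.35·8·cos(90°) = 269.8, so EY ≈ 16.43.
Step 4: By the inverse law of cosines on triangle UEY: cos(∠UEY) = (14.35² + 16.43² − 8²) / (2·14.35·16.43) = 411.59/471.27 = 0.8734, so ∠UEY = 29.15°.

Therefore, the measure of angle ∠UEY = 29.15°.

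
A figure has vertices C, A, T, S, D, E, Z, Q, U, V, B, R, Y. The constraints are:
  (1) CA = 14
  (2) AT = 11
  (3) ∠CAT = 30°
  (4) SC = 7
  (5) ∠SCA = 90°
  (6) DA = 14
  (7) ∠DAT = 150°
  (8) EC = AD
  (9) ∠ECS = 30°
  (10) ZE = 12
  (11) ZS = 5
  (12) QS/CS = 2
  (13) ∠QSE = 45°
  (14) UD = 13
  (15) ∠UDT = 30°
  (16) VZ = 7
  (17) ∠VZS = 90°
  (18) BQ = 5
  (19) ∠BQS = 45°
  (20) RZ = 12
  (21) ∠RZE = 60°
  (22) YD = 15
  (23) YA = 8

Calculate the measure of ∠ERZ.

Step 1: By the law of cosines on triangle RZE: RE² = 12² + 12² − 2·12·12·cos(60°) = 144, so RE = 12.
Step 2: By the inverse law of cosines on triangle ERZ: cos(∠ERZ) = (12² + 12² − 12²) / (2·12·12) = 144/288 = 0.5, so ∠ERZ = 60°.

Therefore, the measure of angle ∠ERZ = 60°.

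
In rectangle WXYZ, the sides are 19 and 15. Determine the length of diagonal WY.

d = sqrt(19^2 + 15^2) = sqrt(586)

sqrt(586)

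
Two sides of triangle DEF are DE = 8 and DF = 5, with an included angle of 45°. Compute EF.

Law of cosines: EF^2 = 8^2 + 5^2 - 2(8)(5)cos(45°) = 89 - 40*sqrt(2), so EF = sqrt(89 - 40*sqrt(2)).

sqrt(89 - 40*sqrt(2))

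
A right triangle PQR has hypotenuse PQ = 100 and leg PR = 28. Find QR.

By the Pythagorean theorem: QR^2 = PQ^2 - PR^2
QR^2 = 100^2 - 28^2 = 10000 - 784 = 9216
QR = sqrt(9216) = 96

96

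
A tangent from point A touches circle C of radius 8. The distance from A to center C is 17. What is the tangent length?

The tangent, radius, and line from the external point to the center form a right triangle.
The right angle is where the tangent meets the radius.
By the Pythagorean theorem: tangent² + 8² = 17²
tangent² = 289 - 64 = 225
tangent = 15

15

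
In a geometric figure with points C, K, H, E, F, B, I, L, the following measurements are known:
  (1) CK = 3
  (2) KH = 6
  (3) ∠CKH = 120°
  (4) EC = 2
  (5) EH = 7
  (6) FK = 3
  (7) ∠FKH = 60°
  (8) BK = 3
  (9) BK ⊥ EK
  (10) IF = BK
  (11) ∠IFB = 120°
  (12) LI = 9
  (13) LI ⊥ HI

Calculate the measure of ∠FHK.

Step 1: By the law of cosines on triangle HKF: HF² = 6² + 3² − 2·6·3·cos(60°) = 27, so HF = 3·√3.
Step 2: By the inverse law of cosines on triangle FHK: cos(∠FHK) = ((3·√3)² + 6² − 3²) / (2·3·√3·6) = 54/62.35 = 0.866, so ∠FHK = 30°.

Therefore, the measure of angle ∠FHK = 30°.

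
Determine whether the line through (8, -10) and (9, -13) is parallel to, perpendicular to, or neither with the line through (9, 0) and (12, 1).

Slope of line 1: m1 = (-13 - -10)/(9 - 8) = -3/1 = -3
Slope of line 2: m2 = (1 - 0)/(12 - 9) = 1/3 = 1/3
Two lines are perpendicular when the product of their slopes is -1 (negative reciprocals).
m1 * m2 = (-3) * (1/3) = -1, confirming perpendicularity.

Perpendicular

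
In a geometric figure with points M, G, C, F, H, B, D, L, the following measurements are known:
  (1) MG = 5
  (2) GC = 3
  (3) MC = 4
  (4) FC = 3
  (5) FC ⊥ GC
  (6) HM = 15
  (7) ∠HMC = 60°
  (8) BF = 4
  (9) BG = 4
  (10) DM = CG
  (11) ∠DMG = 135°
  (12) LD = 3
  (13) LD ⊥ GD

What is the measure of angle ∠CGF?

Step 1: By the law of cosines on triangle GCF: GF² = 3² + 3² − 2·3·3·cos(90°) = 18, so GF = 3·√2.
Step 2: By the inverse law of cosines on triangle CGF: cos(∠CGF) = (3² + (3·√2)² − 3²) / (2·3·3·√2) = 18/25.46 = 0.7071, so ∠CGF = 45°.

Therefore, the measure of angle ∠CGF = 45°.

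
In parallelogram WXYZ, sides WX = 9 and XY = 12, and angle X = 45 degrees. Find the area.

Area = a * b * sin(theta)
Area = 9 * 12 * sin(45 degrees)
Area = 108 * sqrt(2)/2
Area = 54*sqrt(2)

54*sqrt(2)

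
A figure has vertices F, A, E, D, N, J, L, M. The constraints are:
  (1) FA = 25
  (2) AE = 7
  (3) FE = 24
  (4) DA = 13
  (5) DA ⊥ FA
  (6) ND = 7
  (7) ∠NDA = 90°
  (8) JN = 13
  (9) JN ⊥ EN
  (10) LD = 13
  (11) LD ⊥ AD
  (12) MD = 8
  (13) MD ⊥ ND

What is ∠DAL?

Step 1: By the law of cosines on triangle ADL: AL² = 13² + 13² − 2·13·13·cos(90°) = 338, so AL = 13·√2.
Step 2: By the inverse law of cosines on triangle DAL: cos(∠DAL) = (13² + (13·√2)² − 13²) / (2·13·13·√2) = 338/478 = 0.7071, so ∠DAL = 45°.

Therefore, the measure of angle ∠DAL = 45°.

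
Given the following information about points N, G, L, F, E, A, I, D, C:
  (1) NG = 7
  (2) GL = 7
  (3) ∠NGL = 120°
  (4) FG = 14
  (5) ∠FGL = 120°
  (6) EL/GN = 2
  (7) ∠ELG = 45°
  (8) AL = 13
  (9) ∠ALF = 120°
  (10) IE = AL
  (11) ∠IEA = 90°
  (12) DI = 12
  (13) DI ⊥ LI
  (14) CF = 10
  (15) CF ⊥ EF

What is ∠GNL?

Step 1: By the law of cosines on triangle NGL: NL² = 7² + 7² − 2·7·7·cos(120°) = 147, so NL = 7·√3.
Step 2: By the inverse law of cosines on triangle GNL: cos(∠GNL) = (7² + (7·√3)² − 7²) / (2·7·7·√3) = 147/169.74 = 0.866, so ∠GNL = 30°.

Therefore, the measure of angle ∠GNL = 30°.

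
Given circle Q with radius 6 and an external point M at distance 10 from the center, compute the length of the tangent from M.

tangent = √(d² - r²) = √(10² - 6²) = √(100 - 36) = √64 = 8

8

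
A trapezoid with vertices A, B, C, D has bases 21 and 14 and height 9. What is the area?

Area = (21 + 14) * 9 / 2 = 315 / 2 = 315/2

315/2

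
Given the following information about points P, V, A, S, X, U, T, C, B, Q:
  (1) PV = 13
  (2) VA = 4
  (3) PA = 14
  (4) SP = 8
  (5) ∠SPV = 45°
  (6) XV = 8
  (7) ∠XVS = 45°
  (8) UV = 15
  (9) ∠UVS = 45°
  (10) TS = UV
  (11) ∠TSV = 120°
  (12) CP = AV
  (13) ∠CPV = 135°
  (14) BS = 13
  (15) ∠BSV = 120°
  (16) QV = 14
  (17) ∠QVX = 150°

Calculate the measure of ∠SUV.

Step 1: By the law of cosines on triangle SPV: SV² = 8² + 13² − 2·8·13·cos(45°) = 85.92, so SV ≈ 9.27.
Step 2: By the law of cosines on triangle UVS: US² = 15² + 9.27² − 2·15·9.27·cos(45°) = 114.29, so US ≈ 10.69.
Step 3: By the inverse law of cosines on triangle SUV: cos(∠SUV) = (10.69² + 15² − 9.27²) / (2·10.69·15) = 253.37/320.72 = 0.79, so ∠SUV = 37.81°.

Therefore, the measure of angle ∠SUV = 37.81°.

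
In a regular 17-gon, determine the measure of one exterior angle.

Each exterior angle of a regular n-gon is 360 / n.
For n = 17: 360 / 17 = 360/17 degrees.

360/17 degrees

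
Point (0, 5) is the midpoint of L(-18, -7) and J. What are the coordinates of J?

Using the midpoint formula: M = ((x1 + x2)/2, (y1 + y2)/2)
We know M = (0, 5) and L = (-18, -7)
For x: 0 = (-18 + x2)/2, so x2 = 2*0 - -18 = 18
For y: 5 = (-7 + y2)/2, so y2 = 2*5 - -7 = 17
J = (18, 17)

(18, 17)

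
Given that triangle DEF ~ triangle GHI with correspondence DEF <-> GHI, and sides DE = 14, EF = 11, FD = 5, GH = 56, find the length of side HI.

Since the triangles are similar, the ratio of corresponding sides is constant.
Scale factor k = GH / DE = 56 / 14 = 4
HI = k * EF = 4 * 11 = 44

44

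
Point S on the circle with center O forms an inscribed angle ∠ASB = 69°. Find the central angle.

Central angle = 2 × 69° = 138° (inscribed angle theorem).

138°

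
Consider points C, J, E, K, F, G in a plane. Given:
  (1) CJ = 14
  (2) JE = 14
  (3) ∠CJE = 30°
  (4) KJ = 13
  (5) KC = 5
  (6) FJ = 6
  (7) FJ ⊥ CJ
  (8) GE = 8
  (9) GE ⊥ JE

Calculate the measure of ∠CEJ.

Step 1: By the law of cosines on triangle EJC: EC² = 14² + 14² − 2·14·14·cos(30°) = 52.52, so EC ≈ 7.25.
Step 2: By the inverse law of cosines on triangle CEJ: cos(∠CEJ) = (7.25² + 14² − 14²) / (2·7.25·14) = 52.52/202.91 = 0.2588, so ∠CEJ = 75°.

Therefore, the measure of angle ∠CEJ = 75°.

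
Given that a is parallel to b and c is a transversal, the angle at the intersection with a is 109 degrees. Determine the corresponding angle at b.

When a transversal crosses parallel lines, angles in the same position at each intersection are called corresponding angles.
These are always equal, so the answer is 109 degrees.

109 degrees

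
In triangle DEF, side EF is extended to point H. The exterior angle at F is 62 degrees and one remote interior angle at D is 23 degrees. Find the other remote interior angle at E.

angle E = 62 - 23 = 39 degrees (exterior angle theorem).

39 degrees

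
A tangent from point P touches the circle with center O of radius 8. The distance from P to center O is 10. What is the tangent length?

The tangent, radius, and line from the external point to the center form a right triangle.
The right angle is where the tangent meets the radius.
By the Pythagorean theorem: tangent² + 8² = 10²
tangent² = 100 - 64 = 36
tangent = 6

6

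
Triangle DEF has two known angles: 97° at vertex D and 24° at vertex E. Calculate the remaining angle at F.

angle F = 180 - 97 - 24 = 59 degrees.

59 degrees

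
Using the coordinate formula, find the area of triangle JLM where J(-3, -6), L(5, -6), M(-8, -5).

Using the Shoelace formula for a triangle:
Area = (1/2)|x0(y1 - y2) + x1(y2 - y0) + x2(y0 - y1)|
Area = (1/2)|-3(-6 - -5) + 5(-5 - -6) + -8(-6 - -6)|
Area = (1/2)|3 + 5 + 0|
Area = (1/2)|8|
Area = (1/2)(8)
Area = 4

4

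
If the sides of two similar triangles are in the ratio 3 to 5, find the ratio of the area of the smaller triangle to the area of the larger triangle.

The ratio of areas of similar triangles equals the square of the side ratio.
Side ratio = 3:5
Area ratio = (3/5)^2 = 9/25 = 9:25

9:25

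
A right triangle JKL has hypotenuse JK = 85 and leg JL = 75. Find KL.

By the Pythagorean theorem: KL^2 = JK^2 - JL^2
KL^2 = 85^2 - 75^2 = 7225 - 5625 = 1600
KL = sqrt(1600) = 40

40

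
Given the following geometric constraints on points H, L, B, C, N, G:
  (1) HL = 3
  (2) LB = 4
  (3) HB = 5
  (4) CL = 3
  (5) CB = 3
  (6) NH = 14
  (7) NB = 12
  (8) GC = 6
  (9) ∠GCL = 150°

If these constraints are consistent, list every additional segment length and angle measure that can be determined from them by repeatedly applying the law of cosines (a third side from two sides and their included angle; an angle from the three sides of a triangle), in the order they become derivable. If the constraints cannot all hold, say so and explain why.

The constraints are consistent. Derivable facts, in order:
After 1 step:
- LG ≈ 8.73
- ∠BCL = 83.62°
- ∠BHL = 53.13°
- ∠BHN = 56.63°
- ∠BLC = 48.19°
- ∠BLH = 90°
- ∠BNH = 20.36°
- ∠CBL = 48.19°
- ∠HBL = 36.87°
- ∠HBN = 103°
After 2 steps:
- ∠CGL = 9.9°
- ∠CLG = 20.1°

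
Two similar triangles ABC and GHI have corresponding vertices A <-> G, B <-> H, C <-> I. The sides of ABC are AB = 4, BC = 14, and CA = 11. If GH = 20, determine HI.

Since the triangles are similar, the ratio of corresponding sides is constant.
Scale factor k = GH / AB = 20 / 4 = 5
HI = k * BC = 5 * 14 = 70

70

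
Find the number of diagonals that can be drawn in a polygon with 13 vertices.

Each of the 13 vertices connects to 10 non-adjacent vertices via diagonals.
Total connections = 13 × 10 = 130, but each diagonal is counted twice.
Number of diagonals = 130 / 2 = 65.

65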